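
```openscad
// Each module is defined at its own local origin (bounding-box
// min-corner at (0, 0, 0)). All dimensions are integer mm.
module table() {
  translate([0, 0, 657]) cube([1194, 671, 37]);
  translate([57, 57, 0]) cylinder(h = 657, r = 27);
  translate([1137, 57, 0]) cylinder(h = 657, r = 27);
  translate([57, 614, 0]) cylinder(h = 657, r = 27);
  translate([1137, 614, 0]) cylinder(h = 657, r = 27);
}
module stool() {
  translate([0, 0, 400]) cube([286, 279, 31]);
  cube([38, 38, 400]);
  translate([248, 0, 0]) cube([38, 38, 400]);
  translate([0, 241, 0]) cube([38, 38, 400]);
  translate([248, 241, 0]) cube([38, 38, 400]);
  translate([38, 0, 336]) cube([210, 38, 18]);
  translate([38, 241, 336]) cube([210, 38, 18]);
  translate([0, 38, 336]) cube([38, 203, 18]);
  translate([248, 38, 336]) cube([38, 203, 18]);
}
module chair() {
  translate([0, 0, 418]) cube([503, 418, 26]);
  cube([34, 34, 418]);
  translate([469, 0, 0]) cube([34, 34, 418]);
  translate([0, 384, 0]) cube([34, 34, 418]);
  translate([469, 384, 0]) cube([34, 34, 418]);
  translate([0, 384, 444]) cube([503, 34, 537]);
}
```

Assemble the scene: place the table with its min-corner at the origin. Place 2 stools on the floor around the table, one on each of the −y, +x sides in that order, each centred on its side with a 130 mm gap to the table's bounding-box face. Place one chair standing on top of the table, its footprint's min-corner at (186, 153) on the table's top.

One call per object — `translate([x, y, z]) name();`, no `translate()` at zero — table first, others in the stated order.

table();
translate([454, -409, 0]) stool();
translate([1324, 196, 0]) stool();
translate([186, 153, 694]) chair();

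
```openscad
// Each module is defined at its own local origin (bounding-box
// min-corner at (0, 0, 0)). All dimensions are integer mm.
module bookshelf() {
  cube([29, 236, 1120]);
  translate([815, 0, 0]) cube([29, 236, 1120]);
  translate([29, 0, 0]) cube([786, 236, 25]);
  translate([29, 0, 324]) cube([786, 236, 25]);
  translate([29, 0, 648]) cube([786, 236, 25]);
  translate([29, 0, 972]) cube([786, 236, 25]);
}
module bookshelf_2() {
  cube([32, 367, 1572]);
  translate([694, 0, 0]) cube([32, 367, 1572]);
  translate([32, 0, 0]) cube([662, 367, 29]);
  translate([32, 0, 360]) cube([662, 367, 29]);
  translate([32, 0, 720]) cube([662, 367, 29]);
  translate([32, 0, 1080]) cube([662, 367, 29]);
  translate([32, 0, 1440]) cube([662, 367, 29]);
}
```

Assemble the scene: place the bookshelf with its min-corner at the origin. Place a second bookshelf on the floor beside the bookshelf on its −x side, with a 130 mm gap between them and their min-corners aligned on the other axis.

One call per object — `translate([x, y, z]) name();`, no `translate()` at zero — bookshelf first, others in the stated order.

bookshelf();
translate([-856, 0, 0]) bookshelf_2();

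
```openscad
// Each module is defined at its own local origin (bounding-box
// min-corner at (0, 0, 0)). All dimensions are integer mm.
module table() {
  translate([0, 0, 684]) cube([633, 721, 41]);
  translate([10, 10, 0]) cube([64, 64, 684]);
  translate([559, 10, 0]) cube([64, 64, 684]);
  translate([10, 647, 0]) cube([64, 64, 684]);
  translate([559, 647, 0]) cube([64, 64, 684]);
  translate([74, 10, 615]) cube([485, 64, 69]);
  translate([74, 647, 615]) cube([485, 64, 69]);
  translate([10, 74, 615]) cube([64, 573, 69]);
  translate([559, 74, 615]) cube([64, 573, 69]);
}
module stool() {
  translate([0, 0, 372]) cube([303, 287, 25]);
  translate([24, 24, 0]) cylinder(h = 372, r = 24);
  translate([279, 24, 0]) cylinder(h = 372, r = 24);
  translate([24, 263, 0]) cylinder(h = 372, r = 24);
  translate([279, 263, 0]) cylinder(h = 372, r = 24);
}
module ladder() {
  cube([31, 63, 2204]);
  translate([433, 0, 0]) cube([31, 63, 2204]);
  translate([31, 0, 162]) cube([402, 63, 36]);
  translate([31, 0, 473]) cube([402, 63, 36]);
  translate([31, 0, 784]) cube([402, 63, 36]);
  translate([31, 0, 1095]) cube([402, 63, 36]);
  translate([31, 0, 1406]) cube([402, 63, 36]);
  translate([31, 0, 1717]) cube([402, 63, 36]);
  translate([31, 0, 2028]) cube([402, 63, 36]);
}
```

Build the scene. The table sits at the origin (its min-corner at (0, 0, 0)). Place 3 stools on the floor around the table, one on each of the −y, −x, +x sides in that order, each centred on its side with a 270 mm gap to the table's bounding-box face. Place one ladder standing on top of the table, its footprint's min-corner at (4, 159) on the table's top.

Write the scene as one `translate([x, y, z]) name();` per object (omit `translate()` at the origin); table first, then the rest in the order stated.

table();
translate([165, -557, 0]) stool();
translate([-573, 217, 0]) stool();
translate([903, 217, 0]) stool();
translate([4, 159, 725]) ladder();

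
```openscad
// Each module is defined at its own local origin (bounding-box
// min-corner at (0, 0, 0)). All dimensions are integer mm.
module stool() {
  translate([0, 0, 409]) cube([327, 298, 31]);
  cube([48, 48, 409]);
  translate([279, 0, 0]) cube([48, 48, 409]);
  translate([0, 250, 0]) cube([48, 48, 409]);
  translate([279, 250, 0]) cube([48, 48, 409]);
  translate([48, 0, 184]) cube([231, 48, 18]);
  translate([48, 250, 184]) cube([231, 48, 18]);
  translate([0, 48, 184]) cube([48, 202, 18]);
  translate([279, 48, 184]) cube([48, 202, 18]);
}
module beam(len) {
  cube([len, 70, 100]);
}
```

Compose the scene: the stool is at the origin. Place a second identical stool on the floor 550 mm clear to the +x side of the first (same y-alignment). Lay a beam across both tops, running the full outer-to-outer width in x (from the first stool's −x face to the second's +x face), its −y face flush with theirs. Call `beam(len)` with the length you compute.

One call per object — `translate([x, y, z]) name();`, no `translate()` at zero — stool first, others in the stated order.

stool();
translate([877, 0, 0]) stool();
translate([0, 0, 440]) beam(1204);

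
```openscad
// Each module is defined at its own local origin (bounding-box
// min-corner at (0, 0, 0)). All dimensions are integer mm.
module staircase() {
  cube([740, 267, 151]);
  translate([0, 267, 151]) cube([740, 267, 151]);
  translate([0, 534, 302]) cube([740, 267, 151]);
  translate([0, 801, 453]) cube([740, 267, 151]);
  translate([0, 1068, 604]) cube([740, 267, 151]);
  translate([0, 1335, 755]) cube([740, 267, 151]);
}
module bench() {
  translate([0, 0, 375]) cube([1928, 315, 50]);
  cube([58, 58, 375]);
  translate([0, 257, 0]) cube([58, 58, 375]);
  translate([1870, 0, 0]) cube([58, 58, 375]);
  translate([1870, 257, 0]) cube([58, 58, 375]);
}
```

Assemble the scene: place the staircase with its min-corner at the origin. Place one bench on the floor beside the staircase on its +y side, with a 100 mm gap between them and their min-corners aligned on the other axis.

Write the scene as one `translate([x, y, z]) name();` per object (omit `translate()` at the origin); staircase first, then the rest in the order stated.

staircase();
translate([0, 1702, 0]) bench();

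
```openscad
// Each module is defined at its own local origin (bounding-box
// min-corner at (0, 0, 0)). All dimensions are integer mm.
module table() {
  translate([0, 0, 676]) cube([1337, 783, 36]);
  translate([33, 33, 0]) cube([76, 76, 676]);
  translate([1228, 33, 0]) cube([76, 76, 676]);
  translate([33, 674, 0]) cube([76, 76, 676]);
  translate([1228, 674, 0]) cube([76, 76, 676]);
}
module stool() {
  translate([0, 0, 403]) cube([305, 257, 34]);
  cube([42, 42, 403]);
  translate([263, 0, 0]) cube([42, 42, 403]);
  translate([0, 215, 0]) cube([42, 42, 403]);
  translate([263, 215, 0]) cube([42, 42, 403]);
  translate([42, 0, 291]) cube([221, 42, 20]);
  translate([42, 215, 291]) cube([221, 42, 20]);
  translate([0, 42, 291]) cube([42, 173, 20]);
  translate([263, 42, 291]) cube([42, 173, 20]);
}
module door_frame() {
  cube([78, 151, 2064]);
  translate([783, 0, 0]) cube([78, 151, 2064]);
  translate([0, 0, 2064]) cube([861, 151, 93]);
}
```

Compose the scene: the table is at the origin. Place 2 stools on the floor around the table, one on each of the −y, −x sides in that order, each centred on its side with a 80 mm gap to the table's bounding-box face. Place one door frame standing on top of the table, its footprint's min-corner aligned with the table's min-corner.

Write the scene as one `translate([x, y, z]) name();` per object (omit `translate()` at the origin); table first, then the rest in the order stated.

table();
translate([516, -337, 0]) stool();
translate([-385, 263, 0]) stool();
translate([0, 0, 712]) door_frame();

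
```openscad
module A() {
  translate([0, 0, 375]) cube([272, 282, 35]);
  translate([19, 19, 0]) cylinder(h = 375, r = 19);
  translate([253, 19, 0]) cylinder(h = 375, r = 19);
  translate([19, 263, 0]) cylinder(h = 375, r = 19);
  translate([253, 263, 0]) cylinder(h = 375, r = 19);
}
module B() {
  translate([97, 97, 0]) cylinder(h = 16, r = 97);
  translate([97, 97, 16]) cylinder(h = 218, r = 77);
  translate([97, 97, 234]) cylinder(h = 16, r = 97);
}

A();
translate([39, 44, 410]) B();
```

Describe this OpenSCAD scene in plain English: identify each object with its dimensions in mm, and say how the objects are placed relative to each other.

A is a simple wooden stool: a rectangular seat 272 mm (x) by 282 mm (y), 35 mm thick, top face at z = 410 mm, on four round legs, each 38 mm in diameter. The legs rest on z = 0, each leg's axis is inset half a diameter from the nearest pair of seat edges (so the leg's bounding box is flush with the corner).

B is a spool: two coaxial disc flanges of radius 97 mm and thickness 16 mm, joined by a core cylinder of radius 77 mm and height 218 mm. The lower flange rests on z = 0 and the three cylinders share a vertical axis.

The spool is on top of the stool, centred.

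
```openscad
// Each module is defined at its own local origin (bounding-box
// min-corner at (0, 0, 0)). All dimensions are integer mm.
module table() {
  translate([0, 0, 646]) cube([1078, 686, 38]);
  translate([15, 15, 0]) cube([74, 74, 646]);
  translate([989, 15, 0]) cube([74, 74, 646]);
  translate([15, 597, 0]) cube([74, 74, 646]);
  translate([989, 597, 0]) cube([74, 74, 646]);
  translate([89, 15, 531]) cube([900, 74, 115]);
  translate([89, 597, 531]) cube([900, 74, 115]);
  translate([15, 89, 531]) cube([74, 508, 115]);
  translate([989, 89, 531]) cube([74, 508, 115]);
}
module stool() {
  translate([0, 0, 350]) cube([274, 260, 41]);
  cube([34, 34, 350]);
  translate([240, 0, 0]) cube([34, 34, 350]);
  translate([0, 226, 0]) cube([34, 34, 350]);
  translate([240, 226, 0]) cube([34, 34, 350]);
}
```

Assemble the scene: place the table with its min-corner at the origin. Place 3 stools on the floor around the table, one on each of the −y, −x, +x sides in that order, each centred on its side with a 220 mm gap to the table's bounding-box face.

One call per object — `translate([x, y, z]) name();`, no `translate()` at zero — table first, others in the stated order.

table();
translate([402, -480, 0]) stool();
translate([-494, 213, 0]) stool();
translate([1298, 213, 0]) stool();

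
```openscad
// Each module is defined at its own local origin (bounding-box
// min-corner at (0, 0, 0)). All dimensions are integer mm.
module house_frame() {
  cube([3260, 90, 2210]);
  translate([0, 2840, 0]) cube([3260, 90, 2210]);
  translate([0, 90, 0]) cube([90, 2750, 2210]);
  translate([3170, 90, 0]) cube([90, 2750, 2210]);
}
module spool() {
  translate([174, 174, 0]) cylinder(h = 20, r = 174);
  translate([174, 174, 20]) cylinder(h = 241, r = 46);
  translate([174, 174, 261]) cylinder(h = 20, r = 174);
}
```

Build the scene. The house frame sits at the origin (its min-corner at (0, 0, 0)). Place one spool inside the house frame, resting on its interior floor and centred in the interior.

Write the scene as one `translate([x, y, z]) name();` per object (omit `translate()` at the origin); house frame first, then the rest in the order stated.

house_frame();
translate([1456, 1291, 0]) spool();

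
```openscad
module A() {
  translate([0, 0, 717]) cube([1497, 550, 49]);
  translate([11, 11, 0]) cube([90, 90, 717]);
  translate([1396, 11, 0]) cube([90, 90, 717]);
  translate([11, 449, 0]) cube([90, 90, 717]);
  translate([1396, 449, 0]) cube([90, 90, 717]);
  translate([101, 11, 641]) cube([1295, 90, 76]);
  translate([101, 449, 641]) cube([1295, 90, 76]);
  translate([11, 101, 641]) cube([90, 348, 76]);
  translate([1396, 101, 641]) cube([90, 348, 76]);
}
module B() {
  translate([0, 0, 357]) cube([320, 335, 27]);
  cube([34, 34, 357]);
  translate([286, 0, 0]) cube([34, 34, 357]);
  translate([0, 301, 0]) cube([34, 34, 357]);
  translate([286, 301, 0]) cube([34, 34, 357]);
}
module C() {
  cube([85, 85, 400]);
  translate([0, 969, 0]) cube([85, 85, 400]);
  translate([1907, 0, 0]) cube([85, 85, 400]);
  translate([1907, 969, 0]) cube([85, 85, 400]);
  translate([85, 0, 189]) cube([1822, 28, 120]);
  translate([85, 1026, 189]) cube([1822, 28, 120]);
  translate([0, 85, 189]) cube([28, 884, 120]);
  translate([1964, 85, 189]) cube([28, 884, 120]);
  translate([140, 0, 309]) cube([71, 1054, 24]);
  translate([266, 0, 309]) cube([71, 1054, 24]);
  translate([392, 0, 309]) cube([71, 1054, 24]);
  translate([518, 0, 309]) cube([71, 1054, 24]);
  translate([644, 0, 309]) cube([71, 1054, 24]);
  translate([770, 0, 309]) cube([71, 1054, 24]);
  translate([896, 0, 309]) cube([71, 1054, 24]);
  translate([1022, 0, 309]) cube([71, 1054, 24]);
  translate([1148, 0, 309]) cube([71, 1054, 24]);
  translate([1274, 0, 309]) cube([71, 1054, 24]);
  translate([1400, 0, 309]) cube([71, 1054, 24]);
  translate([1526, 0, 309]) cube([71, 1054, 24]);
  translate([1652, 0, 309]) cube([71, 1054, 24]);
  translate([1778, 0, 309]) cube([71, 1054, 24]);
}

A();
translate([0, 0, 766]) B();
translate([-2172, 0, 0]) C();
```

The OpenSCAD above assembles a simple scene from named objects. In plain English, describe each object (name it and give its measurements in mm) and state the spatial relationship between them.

A is a table with a 1497×550 mm rectangular top, 49 mm thick, top surface at z = 766 mm, supported by four 90×90 mm square legs, each inset 11 mm from the nearest pair of top edges, running from the floor. Four apron rails, 90 mm thick and 76 mm tall, run between adjacent legs with their top edges flush with the underside of the top and their outer faces flush with the legs' outer faces.

B is a simple wooden stool: a rectangular seat 320 mm (x) by 335 mm (y), 27 mm thick, top face at z = 384 mm, on four square legs, each 34×34 mm in cross-section. The legs rest on z = 0, each flush with a corner of the seat.

C is a bed frame 1992 mm long (x) by 1054 mm wide (y). Four 85×85 mm corner posts, 400 mm tall, at the corners of the footprint. Four rails of 28 mm thickness and 120 mm height run between adjacent posts with their undersides at z = 189 mm, their outer faces flush with the outside of the frame (the two x-running rails run between the posts' inner faces; the two y-running rails run between the posts' inner faces). 14 slats, each 71 mm wide (x) and 24 mm thick, lie across the top of the two x-running rails, running the full 1054 mm width of the frame in y; the slats are evenly spaced along x between the inner faces of the end posts with equal gaps (rounded down to the nearest mm) at the −x end and between each pair — any rounding remainder accumulates at the +x end.

The stool is on top of the table. The bed frame is on the floor beside the table on its −x side.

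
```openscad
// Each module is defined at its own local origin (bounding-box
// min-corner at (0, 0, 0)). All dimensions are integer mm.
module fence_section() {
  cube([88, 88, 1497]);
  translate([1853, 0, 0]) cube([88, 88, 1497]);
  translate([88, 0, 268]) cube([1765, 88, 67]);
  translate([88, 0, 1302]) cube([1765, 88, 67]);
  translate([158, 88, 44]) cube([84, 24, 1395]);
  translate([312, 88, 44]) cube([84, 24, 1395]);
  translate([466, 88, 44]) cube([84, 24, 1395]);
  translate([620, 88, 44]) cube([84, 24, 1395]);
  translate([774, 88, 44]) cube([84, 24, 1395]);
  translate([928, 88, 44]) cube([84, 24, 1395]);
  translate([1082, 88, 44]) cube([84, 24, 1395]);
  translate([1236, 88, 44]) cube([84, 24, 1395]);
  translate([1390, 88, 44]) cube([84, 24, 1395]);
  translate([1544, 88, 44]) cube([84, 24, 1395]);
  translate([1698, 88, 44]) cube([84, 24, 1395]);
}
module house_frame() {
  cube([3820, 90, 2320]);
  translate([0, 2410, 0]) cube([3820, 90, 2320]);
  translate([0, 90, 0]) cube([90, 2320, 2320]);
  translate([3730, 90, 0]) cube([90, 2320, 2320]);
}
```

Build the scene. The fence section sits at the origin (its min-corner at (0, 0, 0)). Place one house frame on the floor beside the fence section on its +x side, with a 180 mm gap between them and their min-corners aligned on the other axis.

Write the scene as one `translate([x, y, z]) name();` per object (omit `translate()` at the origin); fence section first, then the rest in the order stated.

fence_section();
translate([2121, 0, 0]) house_frame();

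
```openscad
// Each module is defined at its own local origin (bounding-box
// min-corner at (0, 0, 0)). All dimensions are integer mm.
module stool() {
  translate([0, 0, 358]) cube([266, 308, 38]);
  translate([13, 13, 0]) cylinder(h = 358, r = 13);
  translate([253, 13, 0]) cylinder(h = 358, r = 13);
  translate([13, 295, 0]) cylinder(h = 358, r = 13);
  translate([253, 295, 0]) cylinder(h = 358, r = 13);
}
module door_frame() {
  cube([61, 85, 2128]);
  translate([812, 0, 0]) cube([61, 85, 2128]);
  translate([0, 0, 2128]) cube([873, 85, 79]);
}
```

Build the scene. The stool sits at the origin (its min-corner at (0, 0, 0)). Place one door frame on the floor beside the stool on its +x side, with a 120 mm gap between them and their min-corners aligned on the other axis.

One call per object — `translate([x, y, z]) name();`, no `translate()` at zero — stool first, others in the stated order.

stool();
translate([386, 0, 0]) door_frame();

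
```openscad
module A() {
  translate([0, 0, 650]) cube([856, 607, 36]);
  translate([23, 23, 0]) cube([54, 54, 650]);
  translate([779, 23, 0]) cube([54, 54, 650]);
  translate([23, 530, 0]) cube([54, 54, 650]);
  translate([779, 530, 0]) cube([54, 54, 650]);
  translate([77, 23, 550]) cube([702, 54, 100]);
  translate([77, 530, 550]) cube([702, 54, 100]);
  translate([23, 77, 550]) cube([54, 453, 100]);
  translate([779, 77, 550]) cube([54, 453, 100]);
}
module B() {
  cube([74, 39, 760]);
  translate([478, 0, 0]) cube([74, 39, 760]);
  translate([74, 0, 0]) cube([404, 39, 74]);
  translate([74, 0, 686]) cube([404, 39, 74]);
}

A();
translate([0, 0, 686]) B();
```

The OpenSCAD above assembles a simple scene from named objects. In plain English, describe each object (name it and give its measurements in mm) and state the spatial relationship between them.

A is a rectangular dining table. The top is 856×607×36 mm with its upper surface at z = 686 mm. It stands on four 54×54 mm square legs, each inset 23 mm from the nearest pair of top edges, running from the floor to the underside of the top. Four apron rails, 54 mm thick and 100 mm tall, run between adjacent legs with their top edges flush with the underside of the top and their outer faces flush with the legs' outer faces.

B is a picture frame with a 404×612 mm rectangular opening (x by z) and a uniform 74 mm border on every side. Frame depth is 39 mm along y. It is built from two vertical stiles running the full outside height and two horizontal rails spanning the gap between the stiles.

The picture frame is on top of the table.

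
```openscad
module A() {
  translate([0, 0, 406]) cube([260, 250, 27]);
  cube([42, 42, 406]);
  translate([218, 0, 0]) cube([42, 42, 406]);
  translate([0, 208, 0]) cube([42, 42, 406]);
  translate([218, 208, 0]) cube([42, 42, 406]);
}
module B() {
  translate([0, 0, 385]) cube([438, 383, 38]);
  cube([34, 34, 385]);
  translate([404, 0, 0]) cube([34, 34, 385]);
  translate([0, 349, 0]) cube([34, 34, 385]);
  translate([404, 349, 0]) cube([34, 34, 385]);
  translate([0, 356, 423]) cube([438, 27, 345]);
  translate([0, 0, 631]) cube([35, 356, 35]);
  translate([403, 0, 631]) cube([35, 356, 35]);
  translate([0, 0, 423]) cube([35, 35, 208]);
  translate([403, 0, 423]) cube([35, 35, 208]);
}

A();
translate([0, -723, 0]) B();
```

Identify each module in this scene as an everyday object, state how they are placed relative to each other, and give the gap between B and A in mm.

A is a stool. B is a chair. The chair is on the floor beside the stool on its −y side. The gap between the chair and the stool is 340 mm.

The chair's nearest face is 340 mm from the stool's −y face.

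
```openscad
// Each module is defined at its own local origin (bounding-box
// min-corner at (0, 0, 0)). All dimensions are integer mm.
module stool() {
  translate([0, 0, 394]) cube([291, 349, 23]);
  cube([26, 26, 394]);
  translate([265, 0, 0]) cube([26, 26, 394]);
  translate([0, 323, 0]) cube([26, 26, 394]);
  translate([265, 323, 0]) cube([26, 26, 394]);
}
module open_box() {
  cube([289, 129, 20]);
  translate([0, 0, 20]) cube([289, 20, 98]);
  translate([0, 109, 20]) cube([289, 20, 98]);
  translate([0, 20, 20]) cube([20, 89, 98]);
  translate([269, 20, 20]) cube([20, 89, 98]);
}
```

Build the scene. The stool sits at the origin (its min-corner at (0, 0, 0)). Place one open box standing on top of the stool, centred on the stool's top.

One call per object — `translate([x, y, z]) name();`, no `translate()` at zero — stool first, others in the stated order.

stool();
translate([1, 110, 417]) open_box();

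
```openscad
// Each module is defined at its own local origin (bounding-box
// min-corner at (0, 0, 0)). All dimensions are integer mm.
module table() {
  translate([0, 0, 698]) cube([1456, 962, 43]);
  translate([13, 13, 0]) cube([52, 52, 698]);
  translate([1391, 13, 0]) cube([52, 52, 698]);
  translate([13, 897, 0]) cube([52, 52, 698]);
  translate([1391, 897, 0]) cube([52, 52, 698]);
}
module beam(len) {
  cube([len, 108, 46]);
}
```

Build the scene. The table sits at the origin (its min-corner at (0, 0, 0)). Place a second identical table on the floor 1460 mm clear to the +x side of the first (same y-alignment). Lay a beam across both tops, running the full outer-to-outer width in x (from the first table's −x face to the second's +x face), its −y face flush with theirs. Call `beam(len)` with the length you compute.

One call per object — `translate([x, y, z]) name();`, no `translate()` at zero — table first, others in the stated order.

table();
translate([2916, 0, 0]) table();
translate([0, 0, 741]) beam(4372);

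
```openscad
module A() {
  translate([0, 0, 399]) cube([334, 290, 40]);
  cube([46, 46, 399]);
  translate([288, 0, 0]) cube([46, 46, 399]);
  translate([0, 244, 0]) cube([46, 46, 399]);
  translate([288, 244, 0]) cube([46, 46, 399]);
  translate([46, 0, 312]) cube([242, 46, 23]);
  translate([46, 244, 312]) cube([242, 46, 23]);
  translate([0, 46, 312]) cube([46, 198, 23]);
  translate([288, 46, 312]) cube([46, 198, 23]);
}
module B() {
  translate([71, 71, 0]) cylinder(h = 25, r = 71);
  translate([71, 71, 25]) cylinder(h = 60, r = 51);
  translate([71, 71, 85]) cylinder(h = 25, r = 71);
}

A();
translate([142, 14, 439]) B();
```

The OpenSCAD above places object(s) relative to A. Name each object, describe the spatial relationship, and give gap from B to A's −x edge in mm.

A is a stool. B is a spool. The spool is on top of the stool. The gap from the spool to the stool's −x edge is 142 mm.

The spool's min-x is at 142; the stool's min-x is 0; gap = 142 mm.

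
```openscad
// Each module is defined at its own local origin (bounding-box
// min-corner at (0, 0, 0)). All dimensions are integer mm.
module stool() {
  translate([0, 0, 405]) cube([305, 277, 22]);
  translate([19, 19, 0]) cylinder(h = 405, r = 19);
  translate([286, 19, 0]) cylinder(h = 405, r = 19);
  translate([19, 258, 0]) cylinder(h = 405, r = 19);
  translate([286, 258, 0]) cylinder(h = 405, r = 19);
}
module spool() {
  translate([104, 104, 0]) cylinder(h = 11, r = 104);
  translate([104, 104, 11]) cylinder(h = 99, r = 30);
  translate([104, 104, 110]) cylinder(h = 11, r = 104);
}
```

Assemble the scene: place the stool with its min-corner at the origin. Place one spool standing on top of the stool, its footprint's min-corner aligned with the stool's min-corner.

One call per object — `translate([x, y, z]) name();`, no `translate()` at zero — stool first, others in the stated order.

stool();
translate([0, 0, 427]) spool();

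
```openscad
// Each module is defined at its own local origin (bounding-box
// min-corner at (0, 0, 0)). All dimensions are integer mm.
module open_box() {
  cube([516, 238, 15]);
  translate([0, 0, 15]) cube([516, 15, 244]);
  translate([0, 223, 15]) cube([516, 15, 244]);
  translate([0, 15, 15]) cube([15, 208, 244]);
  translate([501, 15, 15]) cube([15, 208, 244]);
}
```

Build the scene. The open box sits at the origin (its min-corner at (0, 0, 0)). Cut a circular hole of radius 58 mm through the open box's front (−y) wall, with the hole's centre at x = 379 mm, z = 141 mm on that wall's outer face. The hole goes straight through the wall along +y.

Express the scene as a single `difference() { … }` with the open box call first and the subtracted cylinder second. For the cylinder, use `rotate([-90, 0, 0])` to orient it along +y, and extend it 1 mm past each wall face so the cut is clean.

difference() {
  open_box();
  translate([379, -1, 141]) rotate([-90, 0, 0]) cylinder(h = 17, r = 58);
}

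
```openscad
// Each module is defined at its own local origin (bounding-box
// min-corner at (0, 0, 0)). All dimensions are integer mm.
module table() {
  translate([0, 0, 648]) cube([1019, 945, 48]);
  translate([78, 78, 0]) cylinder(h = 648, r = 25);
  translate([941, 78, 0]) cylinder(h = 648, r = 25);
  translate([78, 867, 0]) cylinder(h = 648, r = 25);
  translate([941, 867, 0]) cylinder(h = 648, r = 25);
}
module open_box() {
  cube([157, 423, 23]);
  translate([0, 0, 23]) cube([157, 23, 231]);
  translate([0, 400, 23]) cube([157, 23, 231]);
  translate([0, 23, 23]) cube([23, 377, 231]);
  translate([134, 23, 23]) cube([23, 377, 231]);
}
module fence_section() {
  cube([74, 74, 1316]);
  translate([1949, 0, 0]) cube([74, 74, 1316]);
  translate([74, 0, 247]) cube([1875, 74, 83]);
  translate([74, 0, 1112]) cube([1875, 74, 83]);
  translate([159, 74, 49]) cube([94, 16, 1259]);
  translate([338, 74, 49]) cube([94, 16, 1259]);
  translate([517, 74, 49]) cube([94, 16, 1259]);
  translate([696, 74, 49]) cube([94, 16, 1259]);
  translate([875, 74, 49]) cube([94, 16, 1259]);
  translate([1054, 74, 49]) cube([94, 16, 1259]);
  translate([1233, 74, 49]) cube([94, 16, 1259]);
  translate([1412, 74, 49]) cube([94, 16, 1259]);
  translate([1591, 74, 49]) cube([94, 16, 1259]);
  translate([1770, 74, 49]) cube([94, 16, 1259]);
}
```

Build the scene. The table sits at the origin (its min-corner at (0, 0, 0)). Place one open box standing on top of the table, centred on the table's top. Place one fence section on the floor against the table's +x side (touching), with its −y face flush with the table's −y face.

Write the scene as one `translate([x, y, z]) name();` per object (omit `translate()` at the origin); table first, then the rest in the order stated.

table();
translate([431, 261, 696]) open_box();
translate([1019, 0, 0]) fence_section();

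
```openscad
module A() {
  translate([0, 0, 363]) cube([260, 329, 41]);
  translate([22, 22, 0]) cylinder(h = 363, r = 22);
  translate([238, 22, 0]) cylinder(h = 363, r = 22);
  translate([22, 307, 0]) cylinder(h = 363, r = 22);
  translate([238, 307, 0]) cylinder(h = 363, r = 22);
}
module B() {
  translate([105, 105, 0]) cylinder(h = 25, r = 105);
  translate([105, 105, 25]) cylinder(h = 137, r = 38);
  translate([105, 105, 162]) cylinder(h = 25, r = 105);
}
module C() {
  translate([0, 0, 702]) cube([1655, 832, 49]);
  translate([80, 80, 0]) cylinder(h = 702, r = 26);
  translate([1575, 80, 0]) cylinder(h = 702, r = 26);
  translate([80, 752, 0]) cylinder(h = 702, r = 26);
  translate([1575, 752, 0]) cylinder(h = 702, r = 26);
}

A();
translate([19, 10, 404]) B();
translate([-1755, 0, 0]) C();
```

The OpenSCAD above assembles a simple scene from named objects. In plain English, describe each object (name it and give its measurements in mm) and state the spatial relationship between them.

A is a four-legged stool. The seat is a 260×329×41 mm slab whose top surface is at z = 404 mm; four round legs, each 44 mm in diameter, run from the floor (z = 0) to the underside of the seat, each leg's axis is inset half a diameter from the nearest pair of seat edges (so the leg's bounding box is flush with the corner).

B is a spool: two coaxial disc flanges of radius 105 mm and thickness 25 mm, joined by a core cylinder of radius 38 mm and height 137 mm. The lower flange rests on z = 0 and the three cylinders share a vertical axis.

C is a table: top 1655 mm (x) × 832 mm (y), 49 mm thick, upper face at z = 751 mm, on four round legs of 52 mm diameter, each leg's bounding box inset 54 mm from the nearest pair of top edges, running from z = 0 to the bottom of the top.

The spool is on top of the stool. The table is on the floor beside the stool on its −x side.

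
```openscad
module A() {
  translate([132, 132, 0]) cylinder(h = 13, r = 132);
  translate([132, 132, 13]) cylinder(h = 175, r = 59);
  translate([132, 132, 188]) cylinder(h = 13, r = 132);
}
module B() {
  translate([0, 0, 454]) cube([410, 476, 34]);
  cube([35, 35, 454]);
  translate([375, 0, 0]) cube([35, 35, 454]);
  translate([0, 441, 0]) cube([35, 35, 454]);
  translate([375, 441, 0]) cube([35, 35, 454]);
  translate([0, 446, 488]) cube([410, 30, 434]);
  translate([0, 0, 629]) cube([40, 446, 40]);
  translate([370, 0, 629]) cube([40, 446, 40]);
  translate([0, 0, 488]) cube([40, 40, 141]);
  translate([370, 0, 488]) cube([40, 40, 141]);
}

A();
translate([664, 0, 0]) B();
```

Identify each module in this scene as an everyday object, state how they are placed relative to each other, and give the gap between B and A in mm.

The chair's nearest face is 400 mm from the spool's +x face.

A is a spool. B is a chair. The chair is on the floor beside the spool on its +x side. The gap between the chair and the spool is 400 mm.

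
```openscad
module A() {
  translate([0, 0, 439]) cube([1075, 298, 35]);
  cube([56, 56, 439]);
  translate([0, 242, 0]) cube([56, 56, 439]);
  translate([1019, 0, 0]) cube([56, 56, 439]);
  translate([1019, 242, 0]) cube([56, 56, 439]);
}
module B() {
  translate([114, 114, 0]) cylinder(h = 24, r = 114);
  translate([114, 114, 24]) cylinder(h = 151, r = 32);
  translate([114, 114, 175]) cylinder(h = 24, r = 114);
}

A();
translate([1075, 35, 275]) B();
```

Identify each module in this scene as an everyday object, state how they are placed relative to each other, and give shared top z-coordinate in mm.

Both tops at z = 474 mm.

A is a bench. B is a spool. The spool is beside the bench with their tops flush at z = 474. The shared top z-coordinate is 474 mm.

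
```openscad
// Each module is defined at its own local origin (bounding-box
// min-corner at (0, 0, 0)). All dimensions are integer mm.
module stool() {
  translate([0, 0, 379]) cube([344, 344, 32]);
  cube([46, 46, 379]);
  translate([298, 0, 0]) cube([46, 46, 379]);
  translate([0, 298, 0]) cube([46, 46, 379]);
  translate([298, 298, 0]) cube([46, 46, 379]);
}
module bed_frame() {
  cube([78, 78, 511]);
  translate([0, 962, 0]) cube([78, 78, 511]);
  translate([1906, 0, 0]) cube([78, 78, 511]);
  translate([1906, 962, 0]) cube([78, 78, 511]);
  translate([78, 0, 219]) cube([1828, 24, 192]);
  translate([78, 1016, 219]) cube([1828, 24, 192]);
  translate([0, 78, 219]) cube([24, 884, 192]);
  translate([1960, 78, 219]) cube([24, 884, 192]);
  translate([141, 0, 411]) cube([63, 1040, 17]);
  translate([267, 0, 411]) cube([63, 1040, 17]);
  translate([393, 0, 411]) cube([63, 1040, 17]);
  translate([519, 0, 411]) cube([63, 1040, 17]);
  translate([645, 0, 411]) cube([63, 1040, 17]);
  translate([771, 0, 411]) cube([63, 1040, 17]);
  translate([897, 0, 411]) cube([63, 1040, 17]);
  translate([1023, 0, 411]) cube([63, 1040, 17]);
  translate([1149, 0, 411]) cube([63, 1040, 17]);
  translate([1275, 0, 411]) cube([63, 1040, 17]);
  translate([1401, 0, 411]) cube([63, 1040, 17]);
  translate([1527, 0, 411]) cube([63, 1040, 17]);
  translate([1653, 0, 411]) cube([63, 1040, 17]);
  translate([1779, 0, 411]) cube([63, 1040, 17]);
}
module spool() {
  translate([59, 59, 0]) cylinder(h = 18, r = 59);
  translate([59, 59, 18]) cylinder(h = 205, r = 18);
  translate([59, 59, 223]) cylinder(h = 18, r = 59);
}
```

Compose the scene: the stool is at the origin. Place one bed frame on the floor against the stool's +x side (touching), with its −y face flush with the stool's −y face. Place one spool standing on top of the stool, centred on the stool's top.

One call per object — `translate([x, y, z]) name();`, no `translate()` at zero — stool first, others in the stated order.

stool();
translate([344, 0, 0]) bed_frame();
translate([113, 113, 411]) spool();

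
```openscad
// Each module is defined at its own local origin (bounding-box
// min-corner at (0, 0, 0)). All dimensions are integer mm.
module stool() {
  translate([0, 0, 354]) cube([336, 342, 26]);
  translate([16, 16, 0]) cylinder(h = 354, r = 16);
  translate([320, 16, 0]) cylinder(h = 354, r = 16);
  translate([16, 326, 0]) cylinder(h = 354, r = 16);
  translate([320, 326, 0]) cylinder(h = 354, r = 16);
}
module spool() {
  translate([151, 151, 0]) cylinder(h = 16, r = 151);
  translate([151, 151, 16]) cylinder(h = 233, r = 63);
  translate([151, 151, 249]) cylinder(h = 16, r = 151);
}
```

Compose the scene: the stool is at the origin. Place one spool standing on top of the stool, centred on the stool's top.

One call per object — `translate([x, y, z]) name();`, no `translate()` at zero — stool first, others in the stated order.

stool();
translate([17, 20, 380]) spool();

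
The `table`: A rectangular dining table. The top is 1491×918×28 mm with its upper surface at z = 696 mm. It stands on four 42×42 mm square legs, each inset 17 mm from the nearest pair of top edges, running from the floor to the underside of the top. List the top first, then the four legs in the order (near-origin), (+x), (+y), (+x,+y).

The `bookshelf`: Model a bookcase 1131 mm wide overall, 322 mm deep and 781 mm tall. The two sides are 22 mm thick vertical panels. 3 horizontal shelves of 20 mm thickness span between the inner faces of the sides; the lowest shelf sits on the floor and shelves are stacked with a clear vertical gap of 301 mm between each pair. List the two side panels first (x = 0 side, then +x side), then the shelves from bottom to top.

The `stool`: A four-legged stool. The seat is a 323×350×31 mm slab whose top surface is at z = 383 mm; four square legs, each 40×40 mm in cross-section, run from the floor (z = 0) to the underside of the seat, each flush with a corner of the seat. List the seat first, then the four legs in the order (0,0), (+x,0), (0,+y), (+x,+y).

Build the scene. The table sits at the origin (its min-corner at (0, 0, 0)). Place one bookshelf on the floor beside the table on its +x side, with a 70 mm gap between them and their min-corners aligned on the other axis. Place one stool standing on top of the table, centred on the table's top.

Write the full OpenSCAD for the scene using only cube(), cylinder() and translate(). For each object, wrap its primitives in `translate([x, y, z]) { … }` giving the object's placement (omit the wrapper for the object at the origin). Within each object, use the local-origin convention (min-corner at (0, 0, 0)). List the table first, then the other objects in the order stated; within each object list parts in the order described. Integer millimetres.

translate([0, 0, 668]) cube([1491, 918, 28]);
translate([17, 17, 0]) cube([42, 42, 668]);
translate([1432, 17, 0]) cube([42, 42, 668]);
translate([17, 859, 0]) cube([42, 42, 668]);
translate([1432, 859, 0]) cube([42, 42, 668]);
translate([1561, 0, 0]) {
  cube([22, 322, 781]);
  translate([1109, 0, 0]) cube([22, 322, 781]);
  translate([22, 0, 0]) cube([1087, 322, 20]);
  translate([22, 0, 321]) cube([1087, 322, 20]);
  translate([22, 0, 642]) cube([1087, 322, 20]);
}
translate([584, 284, 696]) {
  translate([0, 0, 352]) cube([323, 350, 31]);
  cube([40, 40, 352]);
  translate([283, 0, 0]) cube([40, 40, 352]);
  translate([0, 310, 0]) cube([40, 40, 352]);
  translate([283, 310, 0]) cube([40, 40, 352]);
}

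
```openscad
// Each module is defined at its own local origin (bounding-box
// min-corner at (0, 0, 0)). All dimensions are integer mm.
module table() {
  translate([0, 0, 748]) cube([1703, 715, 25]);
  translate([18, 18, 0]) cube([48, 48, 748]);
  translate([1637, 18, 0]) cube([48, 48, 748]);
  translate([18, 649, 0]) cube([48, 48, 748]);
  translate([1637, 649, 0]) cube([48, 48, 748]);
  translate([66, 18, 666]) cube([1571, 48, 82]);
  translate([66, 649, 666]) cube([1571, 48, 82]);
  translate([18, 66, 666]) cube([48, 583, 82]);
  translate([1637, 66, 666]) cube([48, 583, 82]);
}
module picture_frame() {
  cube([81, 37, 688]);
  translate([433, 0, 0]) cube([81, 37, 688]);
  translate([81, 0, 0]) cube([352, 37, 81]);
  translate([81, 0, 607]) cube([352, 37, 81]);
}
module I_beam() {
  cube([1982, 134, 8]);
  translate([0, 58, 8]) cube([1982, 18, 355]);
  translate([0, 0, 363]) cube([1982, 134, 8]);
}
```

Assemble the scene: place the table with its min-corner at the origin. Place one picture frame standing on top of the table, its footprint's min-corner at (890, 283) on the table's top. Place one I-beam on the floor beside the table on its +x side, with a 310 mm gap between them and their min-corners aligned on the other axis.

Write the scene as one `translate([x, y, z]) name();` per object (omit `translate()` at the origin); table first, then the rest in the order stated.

table();
translate([890, 283, 773]) picture_frame();
translate([2013, 0, 0]) I_beam();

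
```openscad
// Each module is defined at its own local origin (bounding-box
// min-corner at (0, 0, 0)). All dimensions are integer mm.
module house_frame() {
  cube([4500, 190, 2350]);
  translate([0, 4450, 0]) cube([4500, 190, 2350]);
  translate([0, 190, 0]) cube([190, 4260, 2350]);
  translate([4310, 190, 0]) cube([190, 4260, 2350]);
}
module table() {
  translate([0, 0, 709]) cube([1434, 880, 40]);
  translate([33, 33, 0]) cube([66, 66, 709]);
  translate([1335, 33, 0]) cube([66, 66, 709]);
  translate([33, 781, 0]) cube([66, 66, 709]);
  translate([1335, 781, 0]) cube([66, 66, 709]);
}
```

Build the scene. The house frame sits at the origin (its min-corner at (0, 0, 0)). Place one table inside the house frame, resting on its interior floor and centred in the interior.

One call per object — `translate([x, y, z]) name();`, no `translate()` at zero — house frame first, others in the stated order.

house_frame();
translate([1533, 1880, 0]) table();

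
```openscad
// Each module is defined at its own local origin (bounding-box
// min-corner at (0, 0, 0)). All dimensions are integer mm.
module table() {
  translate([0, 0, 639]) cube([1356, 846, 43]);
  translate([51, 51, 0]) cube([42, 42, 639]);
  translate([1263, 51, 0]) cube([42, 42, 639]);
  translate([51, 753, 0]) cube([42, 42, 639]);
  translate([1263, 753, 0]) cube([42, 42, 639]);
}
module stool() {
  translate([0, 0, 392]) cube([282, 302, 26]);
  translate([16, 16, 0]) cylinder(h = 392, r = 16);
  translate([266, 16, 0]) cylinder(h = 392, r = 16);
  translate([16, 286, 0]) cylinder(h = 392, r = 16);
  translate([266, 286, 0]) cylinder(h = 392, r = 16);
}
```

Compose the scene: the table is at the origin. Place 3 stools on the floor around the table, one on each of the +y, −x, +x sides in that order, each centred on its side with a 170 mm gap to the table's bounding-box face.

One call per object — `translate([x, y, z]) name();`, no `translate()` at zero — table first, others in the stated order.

table();
translate([537, 1016, 0]) stool();
translate([-452, 272, 0]) stool();
translate([1526, 272, 0]) stool();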